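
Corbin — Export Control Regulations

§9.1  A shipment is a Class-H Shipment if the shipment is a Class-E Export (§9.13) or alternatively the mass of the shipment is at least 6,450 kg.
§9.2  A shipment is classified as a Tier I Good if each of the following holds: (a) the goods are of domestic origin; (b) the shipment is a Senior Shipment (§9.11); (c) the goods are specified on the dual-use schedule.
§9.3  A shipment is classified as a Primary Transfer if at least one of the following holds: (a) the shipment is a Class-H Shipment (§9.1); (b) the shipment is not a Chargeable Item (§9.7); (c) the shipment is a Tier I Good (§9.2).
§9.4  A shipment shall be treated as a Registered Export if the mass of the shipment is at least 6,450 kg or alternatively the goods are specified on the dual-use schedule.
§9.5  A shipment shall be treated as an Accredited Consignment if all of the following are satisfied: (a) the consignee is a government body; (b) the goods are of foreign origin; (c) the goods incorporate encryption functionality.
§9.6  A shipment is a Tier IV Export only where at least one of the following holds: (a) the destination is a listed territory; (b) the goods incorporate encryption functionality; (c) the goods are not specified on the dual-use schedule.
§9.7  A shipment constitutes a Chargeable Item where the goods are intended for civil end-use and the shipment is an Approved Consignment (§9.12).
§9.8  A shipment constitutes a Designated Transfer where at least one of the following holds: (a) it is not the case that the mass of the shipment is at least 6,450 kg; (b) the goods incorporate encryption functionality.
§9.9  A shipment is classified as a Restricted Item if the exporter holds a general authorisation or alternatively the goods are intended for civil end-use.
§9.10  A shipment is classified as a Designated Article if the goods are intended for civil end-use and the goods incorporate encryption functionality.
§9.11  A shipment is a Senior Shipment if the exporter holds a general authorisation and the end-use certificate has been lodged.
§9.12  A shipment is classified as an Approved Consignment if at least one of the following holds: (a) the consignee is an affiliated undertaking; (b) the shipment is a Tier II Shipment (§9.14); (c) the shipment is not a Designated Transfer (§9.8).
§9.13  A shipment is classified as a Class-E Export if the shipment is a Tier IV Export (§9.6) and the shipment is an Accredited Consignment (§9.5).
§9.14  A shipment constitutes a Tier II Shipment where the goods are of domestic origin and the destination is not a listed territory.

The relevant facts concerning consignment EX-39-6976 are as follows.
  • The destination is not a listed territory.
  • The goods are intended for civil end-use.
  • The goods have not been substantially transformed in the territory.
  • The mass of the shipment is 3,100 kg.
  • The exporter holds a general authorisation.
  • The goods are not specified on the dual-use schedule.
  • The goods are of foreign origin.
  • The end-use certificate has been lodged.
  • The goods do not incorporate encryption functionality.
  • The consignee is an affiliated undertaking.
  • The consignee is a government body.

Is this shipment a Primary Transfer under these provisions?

No

§9.6 — Tier IV Export: [the destination is a listed territory? no] OR [the goods incorporate encryption functionality? no] OR [the goods are not specified on the dual-use schedule? yes] → satisfied.
§9.5 — Accredited Consignment: [the consignee is a government body? yes] AND [the goods are of foreign origin? yes] AND [the goods incorporate encryption functionality? no] → not satisfied.
§9.13 — Class-E Export: [Tier IV Export (§9.6)? yes] AND [Accredited Consignment (§9.5)? no] → not satisfied.
§9.1 — Class-H Shipment: [Class-E Export (§9.13)? no] OR [mass of the shipment: 3,100 kg ≥ 6,450 kg? no] → not satisfied.
§9.14 — Tier II Shipment: [the goods are of domestic origin? no] AND [the destination is not a listed territory? yes] → not satisfied.
§9.8 — Designated Transfer: [mass of the shipment: 3,100 kg ≥ 6,450 kg? no, so negated condition yes] OR [the goods incorporate encryption functionality? no] → satisfied.
§9.12 — Approved Consignment: [the consignee is an affiliated undertaking? yes] OR [Tier II Shipment (§9.14)? no] OR [not a Designated Transfer (§9.8)? no] → satisfied.
§9.7 — Chargeable Item: [the goods are intended for civil end-use? yes] AND [Approved Consignment (§9.12)? yes] → satisfied.
§9.11 — Senior Shipment: [the exporter holds a general authorisation? yes] AND [the end-use certificate has been lodged? yes] → satisfied.
§9.2 — Tier I Good: [the goods are of domestic origin? no] AND [Senior Shipment (§9.11)? yes] AND [the goods are specified on the dual-use schedule? no] → not satisfied.
§9.3 — Primary Transfer: [Class-H Shipment (§9.1)? no] OR [not a Chargeable Item (§9.7)? no] OR [Tier I Good (§9.2)? no] → not satisfied.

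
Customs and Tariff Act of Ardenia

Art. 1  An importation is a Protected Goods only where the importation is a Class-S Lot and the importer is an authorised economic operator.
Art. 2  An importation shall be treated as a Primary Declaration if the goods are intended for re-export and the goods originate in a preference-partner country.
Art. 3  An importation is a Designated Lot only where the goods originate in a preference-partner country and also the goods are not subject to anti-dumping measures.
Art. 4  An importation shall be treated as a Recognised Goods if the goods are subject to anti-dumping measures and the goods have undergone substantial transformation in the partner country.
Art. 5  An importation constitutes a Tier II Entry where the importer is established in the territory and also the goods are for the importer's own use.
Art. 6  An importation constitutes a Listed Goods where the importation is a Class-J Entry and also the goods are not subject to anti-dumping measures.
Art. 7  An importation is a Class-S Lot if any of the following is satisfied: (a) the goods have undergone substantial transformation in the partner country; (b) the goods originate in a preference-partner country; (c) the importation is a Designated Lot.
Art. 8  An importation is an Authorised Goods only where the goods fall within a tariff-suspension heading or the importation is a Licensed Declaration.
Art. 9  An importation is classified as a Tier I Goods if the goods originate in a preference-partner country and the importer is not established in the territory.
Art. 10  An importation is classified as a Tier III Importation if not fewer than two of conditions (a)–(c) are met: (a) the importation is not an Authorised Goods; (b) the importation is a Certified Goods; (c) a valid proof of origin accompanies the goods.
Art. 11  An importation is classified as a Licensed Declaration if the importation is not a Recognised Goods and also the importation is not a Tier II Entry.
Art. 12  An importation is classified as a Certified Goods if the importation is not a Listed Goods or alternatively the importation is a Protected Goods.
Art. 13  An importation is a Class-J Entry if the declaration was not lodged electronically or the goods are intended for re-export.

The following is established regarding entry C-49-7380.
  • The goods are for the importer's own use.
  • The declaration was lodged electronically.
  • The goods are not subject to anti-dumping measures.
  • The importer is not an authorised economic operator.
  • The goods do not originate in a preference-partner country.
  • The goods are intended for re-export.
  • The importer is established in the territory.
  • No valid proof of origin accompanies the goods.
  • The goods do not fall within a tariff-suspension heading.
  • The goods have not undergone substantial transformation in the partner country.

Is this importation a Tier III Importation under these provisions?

No

article 4 — Recognised Goods: [the goods are subject to anti-dumping measures? no] AND [the goods have undergone substantial transformation in the partner country? no] → not satisfied.
article 5 — Tier II Entry: [the importer is established in the territory? yes] AND [the goods are for the importer's own use? yes] → satisfied.
article 11 — Licensed Declaration: [not a Recognised Goods (article 4)? yes] AND [not a Tier II Entry (article 5)? no] → not satisfied.
article 8 — Authorised Goods: [the goods fall within a tariff-suspension heading? no] OR [Licensed Declaration (article 11)? no] → not satisfied.
article 13 — Class-J Entry: [the declaration was not lodged electronically? no] OR [the goods are intended for re-export? yes] → satisfied.
article 6 — Listed Goods: [Class-J Entry (article 13)? yes] AND [the goods are not subject to anti-dumping measures? yes] → satisfied.
article 3 — Designated Lot: [the goods originate in a preference-partner country? no] AND [the goods are not subject to anti-dumping measures? yes] → not satisfied.
article 7 — Class-S Lot: [the goods have undergone substantial transformation in the partner country? no] OR [the goods originate in a preference-partner country? no] OR [Designated Lot (article 3)? no] → not satisfied.
article 1 — Protected Goods: [Class-S Lot (article 7)? no] AND [the importer is an authorised economic operator? no] → not satisfied.
article 12 — Certified Goods: [not a Listed Goods (article 6)? no] OR [Protected Goods (article 1)? no] → not satisfied.
article 10 — Tier III Importation: not an Authorised Goods (article 8)? yes; Certified Goods (article 12)? no; a valid proof of origin accompanies the goods? no — 1 of 3 hold (need ≥2) → not satisfied.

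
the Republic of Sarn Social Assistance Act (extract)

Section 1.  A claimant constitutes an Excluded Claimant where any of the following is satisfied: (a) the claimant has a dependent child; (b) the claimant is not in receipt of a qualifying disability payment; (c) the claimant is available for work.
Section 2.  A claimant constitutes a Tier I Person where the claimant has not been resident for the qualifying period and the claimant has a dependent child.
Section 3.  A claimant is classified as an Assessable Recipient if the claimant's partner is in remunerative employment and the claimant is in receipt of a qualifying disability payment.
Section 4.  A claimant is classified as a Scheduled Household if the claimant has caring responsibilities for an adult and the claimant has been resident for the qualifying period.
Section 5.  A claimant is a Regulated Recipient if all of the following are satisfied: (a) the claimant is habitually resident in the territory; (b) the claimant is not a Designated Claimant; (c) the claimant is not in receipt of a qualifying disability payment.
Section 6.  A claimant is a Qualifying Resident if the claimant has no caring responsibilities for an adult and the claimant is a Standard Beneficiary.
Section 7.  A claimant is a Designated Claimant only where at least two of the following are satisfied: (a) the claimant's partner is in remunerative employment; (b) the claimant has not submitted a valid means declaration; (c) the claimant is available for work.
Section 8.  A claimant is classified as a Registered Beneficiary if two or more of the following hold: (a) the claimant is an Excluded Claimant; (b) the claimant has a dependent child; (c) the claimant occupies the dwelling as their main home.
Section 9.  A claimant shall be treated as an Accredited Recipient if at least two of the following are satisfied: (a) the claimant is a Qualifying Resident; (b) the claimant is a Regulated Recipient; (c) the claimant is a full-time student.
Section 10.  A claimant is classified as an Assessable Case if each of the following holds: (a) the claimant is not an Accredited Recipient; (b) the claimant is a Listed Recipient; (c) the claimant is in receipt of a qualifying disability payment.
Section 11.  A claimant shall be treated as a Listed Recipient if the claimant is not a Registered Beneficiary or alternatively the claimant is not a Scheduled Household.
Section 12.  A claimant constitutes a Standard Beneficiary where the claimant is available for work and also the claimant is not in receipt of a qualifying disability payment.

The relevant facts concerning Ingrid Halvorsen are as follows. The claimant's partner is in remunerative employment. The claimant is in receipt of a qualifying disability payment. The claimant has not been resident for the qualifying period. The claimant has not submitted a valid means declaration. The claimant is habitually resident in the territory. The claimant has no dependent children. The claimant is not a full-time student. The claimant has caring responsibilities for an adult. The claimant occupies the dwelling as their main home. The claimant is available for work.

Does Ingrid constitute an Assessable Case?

section 12 — Standard Beneficiary: [the claimant is available for work? yes] AND [the claimant is not in receipt of a qualifying disability payment? no] → not satisfied.
section 6 — Qualifying Resident: [the claimant has no caring responsibilities for an adult? no] AND [Standard Beneficiary (section 12)? no] → not satisfied.
section 7 — Designated Claimant: the claimant's partner is in remunerative employment? yes; the claimant has not submitted a valid means declaration? yes; the claimant is available for work? yes — 3 of 3 hold (need ≥2) → satisfied.
section 5 — Regulated Recipient: [the claimant is habitually resident in the territory? yes] AND [not a Designated Claimant (section 7)? no] AND [the claimant is not in receipt of a qualifying disability payment? no] → not satisfied.
section 9 — Accredited Recipient: Qualifying Resident (section 6)? no; Regulated Recipient (section 5)? no; the claimant is a full-time student? no — 0 of 3 hold (need ≥2) → not satisfied.
section 1 — Excluded Claimant: [the claimant has a dependent child? no] OR [the claimant is not in receipt of a qualifying disability payment? no] OR [the claimant is available for work? yes] → satisfied.
section 8 — Registered Beneficiary: Excluded Claimant (section 1)? yes; the claimant has a dependent child? no; the claimant occupies the dwelling as their main home? yes — 2 of 3 hold (need ≥2) → satisfied.
section 4 — Scheduled Household: [the claimant has caring responsibilities for an adult? yes] AND [the claimant has been resident for the qualifying period? no] → not satisfied.
section 11 — Listed Recipient: [not a Registered Beneficiary (section 8)? no] OR [not a Scheduled Household (section 4)? yes] → satisfied.
section 10 — Assessable Case: [not an Accredited Recipient (section 9)? yes] AND [Listed Recipient (section 11)? yes] AND [the claimant is in receipt of a qualifying disability payment? yes] → satisfied.

Yes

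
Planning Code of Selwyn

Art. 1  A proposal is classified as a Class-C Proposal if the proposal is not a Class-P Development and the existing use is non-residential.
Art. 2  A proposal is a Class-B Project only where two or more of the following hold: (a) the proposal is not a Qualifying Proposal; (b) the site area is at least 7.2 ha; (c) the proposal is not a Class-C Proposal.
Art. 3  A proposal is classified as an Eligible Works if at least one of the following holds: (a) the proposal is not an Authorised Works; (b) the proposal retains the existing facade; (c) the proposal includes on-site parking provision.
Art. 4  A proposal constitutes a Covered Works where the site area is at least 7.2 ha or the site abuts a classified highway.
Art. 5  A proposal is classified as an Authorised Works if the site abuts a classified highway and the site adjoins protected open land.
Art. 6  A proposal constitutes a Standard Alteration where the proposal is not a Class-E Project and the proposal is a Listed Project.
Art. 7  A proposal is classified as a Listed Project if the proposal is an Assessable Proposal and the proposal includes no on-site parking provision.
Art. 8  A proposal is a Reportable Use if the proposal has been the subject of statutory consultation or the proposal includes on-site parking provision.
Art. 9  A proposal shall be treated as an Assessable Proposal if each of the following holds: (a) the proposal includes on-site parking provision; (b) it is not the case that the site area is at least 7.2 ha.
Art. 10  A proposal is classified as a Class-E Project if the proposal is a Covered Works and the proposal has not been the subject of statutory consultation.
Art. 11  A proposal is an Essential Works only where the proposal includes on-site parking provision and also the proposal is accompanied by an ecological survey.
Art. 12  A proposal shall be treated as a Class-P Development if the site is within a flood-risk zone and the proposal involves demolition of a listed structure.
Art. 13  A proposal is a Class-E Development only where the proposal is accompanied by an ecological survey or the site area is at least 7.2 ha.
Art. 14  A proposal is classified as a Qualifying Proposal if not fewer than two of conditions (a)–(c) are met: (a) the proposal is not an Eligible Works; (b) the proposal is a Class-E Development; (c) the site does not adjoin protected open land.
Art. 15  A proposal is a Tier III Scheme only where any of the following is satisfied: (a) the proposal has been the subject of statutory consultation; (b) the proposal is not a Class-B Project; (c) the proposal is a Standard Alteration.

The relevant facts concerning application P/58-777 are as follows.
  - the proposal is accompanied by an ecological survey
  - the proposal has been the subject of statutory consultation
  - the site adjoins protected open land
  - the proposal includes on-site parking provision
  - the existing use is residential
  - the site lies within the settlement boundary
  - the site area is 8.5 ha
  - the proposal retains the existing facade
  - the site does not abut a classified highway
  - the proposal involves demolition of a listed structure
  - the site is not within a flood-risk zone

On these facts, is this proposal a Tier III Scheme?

Yes

article 5 — Authorised Works: [the site abuts a classified highway? no] AND [the site adjoins protected open land? yes] → not satisfied.
article 3 — Eligible Works: [not an Authorised Works (article 5)? yes] OR [the proposal retains the existing facade? yes] OR [the proposal includes on-site parking provision? yes] → satisfied.
article 13 — Class-E Development: [the proposal is accompanied by an ecological survey? yes] OR [site area: 8.5 ha ≥ 7.2 ha? yes] → satisfied.
article 14 — Qualifying Proposal: not an Eligible Works (article 3)? no; Class-E Development (article 13)? yes; the site does not adjoin protected open land? no — 1 of 3 hold (need ≥2) → not satisfied.
article 12 — Class-P Development: [the site is within a flood-risk zone? no] AND [the proposal involves demolition of a listed structure? yes] → not satisfied.
article 1 — Class-C Proposal: [not a Class-P Development (article 12)? yes] AND [the existing use is non-residential? no] → not satisfied.
article 2 — Class-B Project: not a Qualifying Proposal (article 14)? yes; site area: 8.5 ha ≥ 7.2 ha? yes; not a Class-C Proposal (article 1)? yes — 3 of 3 hold (need ≥2) → satisfied.
article 4 — Covered Works: [site area: 8.5 ha ≥ 7.2 ha? yes] OR [the site abuts a classified highway? no] → satisfied.
article 10 — Class-E Project: [Covered Works (article 4)? yes] AND [the proposal has not been the subject of statutory consultation? no] → not satisfied.
article 9 — Assessable Proposal: [the proposal includes on-site parking provision? yes] AND [site area: 8.5 ha ≥ 7.2 ha? yes, so negated condition no] → not satisfied.
article 7 — Listed Project: [Assessable Proposal (article 9)? no] AND [the proposal includes no on-site parking provision? no] → not satisfied.
article 6 — Standard Alteration: [not a Class-E Project (article 10)? yes] AND [Listed Project (article 7)? no] → not satisfied.
article 15 — Tier III Scheme: [the proposal has been the subject of statutory consultation? yes] OR [not a Class-B Project (article 2)? no] OR [Standard Alteration (article 6)? no] → satisfied.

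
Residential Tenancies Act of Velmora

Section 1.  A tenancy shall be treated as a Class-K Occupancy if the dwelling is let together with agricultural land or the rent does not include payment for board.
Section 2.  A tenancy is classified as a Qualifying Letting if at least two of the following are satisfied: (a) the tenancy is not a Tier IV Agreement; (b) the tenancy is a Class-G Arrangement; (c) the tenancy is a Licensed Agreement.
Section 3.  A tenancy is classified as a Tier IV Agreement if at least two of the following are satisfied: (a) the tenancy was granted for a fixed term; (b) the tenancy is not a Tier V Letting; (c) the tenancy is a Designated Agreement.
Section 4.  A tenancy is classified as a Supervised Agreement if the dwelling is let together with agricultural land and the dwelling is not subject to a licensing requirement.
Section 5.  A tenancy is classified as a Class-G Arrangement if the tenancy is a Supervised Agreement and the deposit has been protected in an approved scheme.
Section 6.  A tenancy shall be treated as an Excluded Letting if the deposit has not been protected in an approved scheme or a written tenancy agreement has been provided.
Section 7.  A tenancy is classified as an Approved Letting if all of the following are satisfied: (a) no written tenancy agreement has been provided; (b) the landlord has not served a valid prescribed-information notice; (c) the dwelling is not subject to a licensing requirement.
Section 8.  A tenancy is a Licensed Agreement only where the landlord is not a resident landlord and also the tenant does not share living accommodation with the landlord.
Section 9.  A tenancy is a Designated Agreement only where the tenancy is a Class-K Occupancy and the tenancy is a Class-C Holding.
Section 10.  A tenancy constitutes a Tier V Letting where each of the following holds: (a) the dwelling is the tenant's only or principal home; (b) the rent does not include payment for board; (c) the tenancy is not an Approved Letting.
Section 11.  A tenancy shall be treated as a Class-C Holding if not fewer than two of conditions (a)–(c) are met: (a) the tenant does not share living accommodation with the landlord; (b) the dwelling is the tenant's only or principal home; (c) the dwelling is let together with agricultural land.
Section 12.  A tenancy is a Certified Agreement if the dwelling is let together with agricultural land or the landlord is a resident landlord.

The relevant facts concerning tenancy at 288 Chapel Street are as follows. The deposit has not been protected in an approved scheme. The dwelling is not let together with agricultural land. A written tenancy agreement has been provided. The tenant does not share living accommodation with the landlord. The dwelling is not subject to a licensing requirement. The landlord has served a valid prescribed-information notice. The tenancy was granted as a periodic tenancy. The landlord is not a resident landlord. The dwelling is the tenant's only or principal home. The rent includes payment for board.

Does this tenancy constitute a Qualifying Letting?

Yes

Under section 7: no written tenancy agreement has been provided? no; and the landlord has not served a valid prescribed-information notice? no; and the dwelling is not subject to a licensing requirement? yes. So the tenancy is not an Approved Letting.
Under section 10: the dwelling is the tenant's only or principal home? yes; and the rent does not include payment for board? no; and not an Approved Letting (section 7)? yes. So the tenancy is not a Tier V Letting.
Under section 1: the dwelling is let together with agricultural land? no; or the rent does not include payment for board? no. So the tenancy is not a Class-K Occupancy.
Under section 11: the tenant does not share living accommodation with the landlord? yes; the dwelling is the tenant's only or principal home? yes; the dwelling is let together with agricultural land? no — 2 of 3 hold (need ≥2) → satisfied.
Under section 9: Class-K Occupancy (section 1)? no; and Class-C Holding (section 11)? yes. So the tenancy is not a Designated Agreement.
Under section 3: the tenancy was granted for a fixed term? no; not a Tier V Letting (section 10)? yes; Designated Agreement (section 9)? no — 1 of 3 hold (need ≥2) → not satisfied.
Under section 4: the dwelling is let together with agricultural land? no; and the dwelling is not subject to a licensing requirement? yes. So the tenancy is not a Supervised Agreement.
Under section 5: Supervised Agreement (section 4)? no; and the deposit has been protected in an approved scheme? no. So the tenancy is not a Class-G Arrangement.
Under section 8: the landlord is not a resident landlord? yes; and the tenant does not share living accommodation with the landlord? yes. So the tenancy is a Licensed Agreement.
Under section 2: not a Tier IV Agreement (section 3)? yes; Class-G Arrangement (section 5)? no; Licensed Agreement (section 8)? yes — 2 of 3 hold (need ≥2) → satisfied.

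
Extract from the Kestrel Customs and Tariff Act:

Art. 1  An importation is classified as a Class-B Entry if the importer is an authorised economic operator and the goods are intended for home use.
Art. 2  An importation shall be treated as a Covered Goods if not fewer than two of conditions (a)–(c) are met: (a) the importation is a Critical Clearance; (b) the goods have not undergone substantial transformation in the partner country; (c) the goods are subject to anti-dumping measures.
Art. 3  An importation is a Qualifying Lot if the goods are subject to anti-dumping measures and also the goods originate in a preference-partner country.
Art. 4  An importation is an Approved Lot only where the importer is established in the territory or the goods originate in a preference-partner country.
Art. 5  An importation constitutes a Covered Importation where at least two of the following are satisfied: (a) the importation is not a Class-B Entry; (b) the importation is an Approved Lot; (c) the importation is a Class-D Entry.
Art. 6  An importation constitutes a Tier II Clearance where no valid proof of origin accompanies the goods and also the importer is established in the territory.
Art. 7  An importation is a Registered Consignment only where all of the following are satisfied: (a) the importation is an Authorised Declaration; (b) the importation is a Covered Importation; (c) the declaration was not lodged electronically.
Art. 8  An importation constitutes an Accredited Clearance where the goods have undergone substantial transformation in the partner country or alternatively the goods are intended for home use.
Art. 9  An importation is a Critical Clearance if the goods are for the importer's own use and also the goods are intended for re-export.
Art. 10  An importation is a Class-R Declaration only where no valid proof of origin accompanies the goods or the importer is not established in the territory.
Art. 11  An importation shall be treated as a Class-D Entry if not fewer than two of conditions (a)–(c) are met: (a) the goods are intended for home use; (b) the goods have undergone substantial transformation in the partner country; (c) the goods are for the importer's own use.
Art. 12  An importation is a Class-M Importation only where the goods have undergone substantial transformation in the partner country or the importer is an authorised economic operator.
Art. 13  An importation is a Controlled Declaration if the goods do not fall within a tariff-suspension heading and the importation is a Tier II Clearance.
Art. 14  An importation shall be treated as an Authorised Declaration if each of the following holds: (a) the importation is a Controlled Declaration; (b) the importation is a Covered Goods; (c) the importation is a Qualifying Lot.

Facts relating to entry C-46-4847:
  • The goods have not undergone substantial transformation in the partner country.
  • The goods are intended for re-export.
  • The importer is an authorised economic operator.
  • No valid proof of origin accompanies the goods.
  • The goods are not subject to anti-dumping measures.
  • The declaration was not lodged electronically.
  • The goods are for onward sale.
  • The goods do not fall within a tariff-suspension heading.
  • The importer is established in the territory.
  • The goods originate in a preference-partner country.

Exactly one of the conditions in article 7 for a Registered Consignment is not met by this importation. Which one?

article 6 — Tier II Clearance: [no valid proof of origin accompanies the goods? yes] AND [the importer is established in the territory? yes] → satisfied.
article 13 — Controlled Declaration: [the goods do not fall within a tariff-suspension heading? yes] AND [Tier II Clearance (article 6)? yes] → satisfied.
article 9 — Critical Clearance: [the goods are for the importer's own use? no] AND [the goods are intended for re-export? yes] → not satisfied.
article 2 — Covered Goods: Critical Clearance (article 9)? no; the goods have not undergone substantial transformation in the partner country? yes; the goods are subject to anti-dumping measures? no — 1 of 3 hold (need ≥2) → not satisfied.
article 3 — Qualifying Lot: [the goods are subject to anti-dumping measures? no] AND [the goods originate in a preference-partner country? yes] → not satisfied.
article 14 — Authorised Declaration: [Controlled Declaration (article 13)? yes] AND [Covered Goods (article 2)? no] AND [Qualifying Lot (article 3)? no] → not satisfied.
article 1 — Class-B Entry: [the importer is an authorised economic operator? yes] AND [the goods are intended for home use? no] → not satisfied.
article 4 — Approved Lot: [the importer is established in the territory? yes] OR [the goods originate in a preference-partner country? yes] → satisfied.
article 11 — Class-D Entry: the goods are intended for home use? no; the goods have undergone substantial transformation in the partner country? no; the goods are for the importer's own use? no — 0 of 3 hold (need ≥2) → not satisfied.
article 5 — Covered Importation: not a Class-B Entry (article 1)? yes; Approved Lot (article 4)? yes; Class-D Entry (article 11)? no — 2 of 3 hold (need ≥2) → satisfied.
article 7 — Registered Consignment: [Authorised Declaration (article 14)? no] AND [Covered Importation (article 5)? yes] AND [the declaration was not lodged electronically? yes] → not satisfied.

Authorised Declaration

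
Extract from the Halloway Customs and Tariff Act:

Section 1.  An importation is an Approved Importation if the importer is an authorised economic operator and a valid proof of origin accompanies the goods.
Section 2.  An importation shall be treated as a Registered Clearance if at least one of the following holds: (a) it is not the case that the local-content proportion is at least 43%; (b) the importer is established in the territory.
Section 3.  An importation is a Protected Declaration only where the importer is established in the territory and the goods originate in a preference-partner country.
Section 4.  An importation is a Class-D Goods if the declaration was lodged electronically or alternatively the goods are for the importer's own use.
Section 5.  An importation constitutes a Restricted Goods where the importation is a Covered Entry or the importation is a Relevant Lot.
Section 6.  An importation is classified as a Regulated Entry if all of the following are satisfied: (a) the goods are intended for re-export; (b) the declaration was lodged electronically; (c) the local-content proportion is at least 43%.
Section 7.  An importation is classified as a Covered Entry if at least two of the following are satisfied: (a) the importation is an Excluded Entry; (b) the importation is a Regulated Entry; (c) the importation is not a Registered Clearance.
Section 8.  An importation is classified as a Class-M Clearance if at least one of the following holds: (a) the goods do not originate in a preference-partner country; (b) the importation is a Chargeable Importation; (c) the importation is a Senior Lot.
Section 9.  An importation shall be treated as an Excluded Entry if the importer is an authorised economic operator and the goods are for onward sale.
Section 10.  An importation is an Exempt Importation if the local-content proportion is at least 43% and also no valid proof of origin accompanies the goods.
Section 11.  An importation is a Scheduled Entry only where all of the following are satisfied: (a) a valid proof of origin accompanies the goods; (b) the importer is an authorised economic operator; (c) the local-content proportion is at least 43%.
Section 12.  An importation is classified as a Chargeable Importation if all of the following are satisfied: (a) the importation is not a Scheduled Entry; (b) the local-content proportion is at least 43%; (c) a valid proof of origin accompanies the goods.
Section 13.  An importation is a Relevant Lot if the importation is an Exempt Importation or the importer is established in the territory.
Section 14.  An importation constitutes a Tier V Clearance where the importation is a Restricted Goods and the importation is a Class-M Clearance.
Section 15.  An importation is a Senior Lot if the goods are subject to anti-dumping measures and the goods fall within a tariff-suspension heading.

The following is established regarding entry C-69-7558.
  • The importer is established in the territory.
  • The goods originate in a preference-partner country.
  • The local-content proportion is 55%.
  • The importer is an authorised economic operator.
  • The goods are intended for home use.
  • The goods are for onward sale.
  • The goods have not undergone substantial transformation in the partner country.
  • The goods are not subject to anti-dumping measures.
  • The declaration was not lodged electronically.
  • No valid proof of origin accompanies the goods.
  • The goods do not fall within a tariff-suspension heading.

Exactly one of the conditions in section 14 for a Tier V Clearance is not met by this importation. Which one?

Class-M Clearance

section 9 — Excluded Entry: [the importer is an authorised economic operator? yes] AND [the goods are for onward sale? yes] → satisfied.
section 6 — Regulated Entry: [the goods are intended for re-export? no] AND [the declaration was lodged electronically? no] AND [local-content proportion: 55% ≥ 43%? yes] → not satisfied.
section 2 — Registered Clearance: [local-content proportion: 55% ≥ 43%? yes, so negated condition no] OR [the importer is established in the territory? yes] → satisfied.
section 7 — Covered Entry: Excluded Entry (section 9)? yes; Regulated Entry (section 6)? no; not a Registered Clearance (section 2)? no — 1 of 3 hold (need ≥2) → not satisfied.
section 10 — Exempt Importation: [local-content proportion: 55% ≥ 43%? yes] AND [no valid proof of origin accompanies the goods? yes] → satisfied.
section 13 — Relevant Lot: [Exempt Importation (section 10)? yes] OR [the importer is established in the territory? yes] → satisfied.
section 5 — Restricted Goods: [Covered Entry (section 7)? no] OR [Relevant Lot (section 13)? yes] → satisfied.
section 11 — Scheduled Entry: [a valid proof of origin accompanies the goods? no] AND [the importer is an authorised economic operator? yes] AND [local-content proportion: 55% ≥ 43%? yes] → not satisfied.
section 12 — Chargeable Importation: [not a Scheduled Entry (section 11)? yes] AND [local-content proportion: 55% ≥ 43%? yes] AND [a valid proof of origin accompanies the goods? no] → not satisfied.
section 15 — Senior Lot: [the goods are subject to anti-dumping measures? no] AND [the goods fall within a tariff-suspension heading? no] → not satisfied.
section 8 — Class-M Clearance: [the goods do not originate in a preference-partner country? no] OR [Chargeable Importation (section 12)? no] OR [Senior Lot (section 15)? no] → not satisfied.
section 14 — Tier V Clearance: [Restricted Goods (section 5)? yes] AND [Class-M Clearance (section 8)? no] → not satisfied.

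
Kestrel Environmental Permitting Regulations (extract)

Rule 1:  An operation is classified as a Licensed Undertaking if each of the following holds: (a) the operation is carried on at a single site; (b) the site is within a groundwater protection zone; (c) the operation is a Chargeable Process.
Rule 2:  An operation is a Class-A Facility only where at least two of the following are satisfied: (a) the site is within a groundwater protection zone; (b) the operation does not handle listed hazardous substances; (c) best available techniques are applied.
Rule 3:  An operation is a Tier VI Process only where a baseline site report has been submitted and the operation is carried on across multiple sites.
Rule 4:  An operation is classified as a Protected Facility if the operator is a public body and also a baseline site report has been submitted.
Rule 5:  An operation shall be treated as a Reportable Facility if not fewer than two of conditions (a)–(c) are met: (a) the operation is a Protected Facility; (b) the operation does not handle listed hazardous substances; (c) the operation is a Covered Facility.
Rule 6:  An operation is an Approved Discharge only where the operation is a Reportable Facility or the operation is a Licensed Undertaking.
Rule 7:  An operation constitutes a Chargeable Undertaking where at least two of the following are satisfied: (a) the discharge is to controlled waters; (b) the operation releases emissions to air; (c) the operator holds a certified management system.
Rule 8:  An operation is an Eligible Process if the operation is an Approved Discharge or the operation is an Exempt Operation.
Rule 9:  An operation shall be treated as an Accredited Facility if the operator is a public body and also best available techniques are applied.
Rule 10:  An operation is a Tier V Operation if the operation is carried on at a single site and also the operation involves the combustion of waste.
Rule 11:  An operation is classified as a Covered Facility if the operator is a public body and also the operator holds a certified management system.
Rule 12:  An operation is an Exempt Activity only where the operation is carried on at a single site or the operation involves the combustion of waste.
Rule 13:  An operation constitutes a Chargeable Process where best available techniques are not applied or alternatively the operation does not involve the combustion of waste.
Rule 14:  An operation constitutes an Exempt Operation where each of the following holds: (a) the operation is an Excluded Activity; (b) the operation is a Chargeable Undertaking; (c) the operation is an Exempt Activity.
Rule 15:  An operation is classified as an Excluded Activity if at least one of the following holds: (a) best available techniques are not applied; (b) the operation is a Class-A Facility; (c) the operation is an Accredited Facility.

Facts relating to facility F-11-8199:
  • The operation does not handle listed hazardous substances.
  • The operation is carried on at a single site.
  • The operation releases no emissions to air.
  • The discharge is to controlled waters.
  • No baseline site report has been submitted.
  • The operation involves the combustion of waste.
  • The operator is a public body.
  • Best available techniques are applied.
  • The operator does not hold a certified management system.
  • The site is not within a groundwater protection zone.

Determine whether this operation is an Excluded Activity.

Yes

rule 2 — Class-A Facility: the site is within a groundwater protection zone? no; the operation does not handle listed hazardous substances? yes; best available techniques are applied? yes — 2 of 3 hold (need ≥2) → satisfied.
rule 9 — Accredited Facility: [the operator is a public body? yes] AND [best available techniques are applied? yes] → satisfied.
rule 15 — Excluded Activity: [best available techniques are not applied? no] OR [Class-A Facility (rule 2)? yes] OR [Accredited Facility (rule 9)? yes] → satisfied.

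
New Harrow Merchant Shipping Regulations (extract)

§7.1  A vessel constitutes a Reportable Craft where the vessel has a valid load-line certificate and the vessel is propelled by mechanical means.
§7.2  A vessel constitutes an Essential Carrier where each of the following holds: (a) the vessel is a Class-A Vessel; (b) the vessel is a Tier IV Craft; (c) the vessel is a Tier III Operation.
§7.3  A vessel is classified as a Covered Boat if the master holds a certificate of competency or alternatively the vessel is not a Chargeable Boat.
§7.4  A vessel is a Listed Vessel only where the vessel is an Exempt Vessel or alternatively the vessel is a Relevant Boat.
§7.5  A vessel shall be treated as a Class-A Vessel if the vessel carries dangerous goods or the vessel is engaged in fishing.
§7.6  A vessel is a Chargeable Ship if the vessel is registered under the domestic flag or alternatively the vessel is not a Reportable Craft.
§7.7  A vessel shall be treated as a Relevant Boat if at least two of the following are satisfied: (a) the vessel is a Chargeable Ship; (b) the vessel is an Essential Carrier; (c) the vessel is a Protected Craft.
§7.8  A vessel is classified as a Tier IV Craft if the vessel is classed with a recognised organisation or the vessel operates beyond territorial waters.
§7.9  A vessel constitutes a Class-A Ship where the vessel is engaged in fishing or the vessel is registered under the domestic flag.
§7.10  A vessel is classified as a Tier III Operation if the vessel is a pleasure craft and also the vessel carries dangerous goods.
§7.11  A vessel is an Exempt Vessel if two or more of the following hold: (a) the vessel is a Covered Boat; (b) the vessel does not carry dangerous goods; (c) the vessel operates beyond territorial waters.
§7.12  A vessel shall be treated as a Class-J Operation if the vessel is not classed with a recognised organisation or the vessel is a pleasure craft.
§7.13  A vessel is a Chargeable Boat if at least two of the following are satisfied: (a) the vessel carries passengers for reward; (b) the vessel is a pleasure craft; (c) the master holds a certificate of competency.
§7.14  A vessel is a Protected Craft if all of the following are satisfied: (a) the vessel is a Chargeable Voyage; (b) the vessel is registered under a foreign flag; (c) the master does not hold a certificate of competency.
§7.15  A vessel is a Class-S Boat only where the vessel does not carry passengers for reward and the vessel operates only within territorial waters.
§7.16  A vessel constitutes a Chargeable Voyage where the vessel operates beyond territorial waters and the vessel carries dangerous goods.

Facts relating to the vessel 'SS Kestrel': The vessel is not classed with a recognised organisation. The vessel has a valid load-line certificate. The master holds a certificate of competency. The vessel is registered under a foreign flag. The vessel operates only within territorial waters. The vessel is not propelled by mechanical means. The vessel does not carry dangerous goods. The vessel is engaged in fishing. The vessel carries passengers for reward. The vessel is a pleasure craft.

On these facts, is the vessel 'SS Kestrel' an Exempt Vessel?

Yes

§7.13 — Chargeable Boat: the vessel carries passengers for reward? yes; the vessel is a pleasure craft? yes; the master holds a certificate of competency? yes — 3 of 3 hold (need ≥2) → satisfied.
§7.3 — Covered Boat: [the master holds a certificate of competency? yes] OR [not a Chargeable Boat (§7.13)? no] → satisfied.
§7.11 — Exempt Vessel: Covered Boat (§7.3)? yes; the vessel does not carry dangerous goods? yes; the vessel operates beyond territorial waters? no — 2 of 3 hold (need ≥2) → satisfied.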